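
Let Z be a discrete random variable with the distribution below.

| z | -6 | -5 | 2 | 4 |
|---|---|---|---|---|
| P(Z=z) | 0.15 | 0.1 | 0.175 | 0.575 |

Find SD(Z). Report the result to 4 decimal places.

E[Z] = (-6)(0.15) + (-5)(0.1) + (2)(0.175) + (4)(0.575) = 1.25
E[Z²] = (-6)²(0.15) + (-5)²(0.1) + (2)²(0.175) + (4)²(0.575) = 17.8
var(Z) = E[Z²] − (E[Z])² = 17.8 − (1.25)² = 16.2375
SD(Z) = √16.2375 ≈ 4.0296

4.0296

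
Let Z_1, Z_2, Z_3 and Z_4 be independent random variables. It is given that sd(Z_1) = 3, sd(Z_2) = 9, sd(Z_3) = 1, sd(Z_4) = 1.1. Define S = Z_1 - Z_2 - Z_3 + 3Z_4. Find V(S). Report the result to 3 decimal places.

101.890

V(Z_1) = 9, V(Z_2) = 81, V(Z_3) = 1, V(Z_4) = 1.21
By independence, V(S) = (1)²V(Z_1) + (-1)²V(Z_2) + (-1)²V(Z_3) + (3)²V(Z_4)
= (1)²·9 + (-1)²·81 + (-1)²·1 + (3)²·1.21 = 101.89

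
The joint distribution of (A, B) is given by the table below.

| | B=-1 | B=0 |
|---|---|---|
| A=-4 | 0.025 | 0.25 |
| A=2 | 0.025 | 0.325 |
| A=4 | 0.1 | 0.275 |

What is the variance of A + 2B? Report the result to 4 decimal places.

10.3600

E[A] = 1.1,  E[B] = -0.15,  E[AB] = -0.35
V(A) = 11.8 − (1.1)² = 10.59;  V(B) = 0.15 − (-0.15)² = 0.1275
Cov(A,B) = -0.35 − (1.1)(-0.15) = -0.185
V(A + 2B) = (1)²·10.59 + (2)²·0.1275 + 2·(1)·(2)·-0.185 = 10.36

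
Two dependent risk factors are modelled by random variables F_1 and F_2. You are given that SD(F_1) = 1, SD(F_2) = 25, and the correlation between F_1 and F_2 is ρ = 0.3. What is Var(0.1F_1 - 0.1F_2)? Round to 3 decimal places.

6.110

Var(F_1) = (1)² = 1;  Var(F_2) = (25)² = 625
Cov(F_1,F_2) = ρ·SD(F_1)·SD(F_2) = 0.3·1·25 = 7.5
Var(0.1F_1 - 0.1F_2) = (0.1)²·Var(F_1) + (-0.1)²·Var(F_2) + 2·(0.1)·(-0.1)·Cov(F_1,F_2)
= 0.01·1 + 0.01·625 + -0.02·7.5 = 6.11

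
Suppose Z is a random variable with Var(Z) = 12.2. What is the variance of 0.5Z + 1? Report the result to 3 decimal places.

3.050

Var(0.5Z + 1) = (0.5)²·Var(Z) = 0.25·12.2 = 3.05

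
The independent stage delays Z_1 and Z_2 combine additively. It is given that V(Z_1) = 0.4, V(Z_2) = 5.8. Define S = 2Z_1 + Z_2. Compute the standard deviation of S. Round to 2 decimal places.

2.72

By independence, V(S) = (2)²V(Z_1) + (1)²V(Z_2)
= (2)²·0.4 + (1)²·5.8 = 7.4
SD(S) = √7.4 ≈ 2.72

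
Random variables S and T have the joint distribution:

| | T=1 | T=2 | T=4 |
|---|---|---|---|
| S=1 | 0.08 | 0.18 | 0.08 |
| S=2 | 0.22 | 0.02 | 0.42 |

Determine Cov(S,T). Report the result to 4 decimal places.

E[S] = 1.66,  E[T] = 2.7
E[ST] = 4.64
Cov(S,T) = E[ST] − E[S]E[T] = 4.64 − (1.66)(2.7) = 0.158

0.1580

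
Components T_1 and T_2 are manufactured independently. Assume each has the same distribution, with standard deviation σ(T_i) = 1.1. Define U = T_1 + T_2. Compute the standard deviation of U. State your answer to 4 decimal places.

1.5556

Var(T_i) = (1.1)² = 1.21
By independence, Var(U) = (1)²Var(T_1) + (1)²Var(T_2)
= (1)²·1.21 + (1)²·1.21 = 2.42
σ(U) = √2.42 ≈ 1.5556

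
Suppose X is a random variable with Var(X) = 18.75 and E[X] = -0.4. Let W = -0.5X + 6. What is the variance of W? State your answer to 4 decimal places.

4.6875

Var(-0.5X + 6) = (-0.5)²·Var(X) = 0.25·18.75 = 4.6875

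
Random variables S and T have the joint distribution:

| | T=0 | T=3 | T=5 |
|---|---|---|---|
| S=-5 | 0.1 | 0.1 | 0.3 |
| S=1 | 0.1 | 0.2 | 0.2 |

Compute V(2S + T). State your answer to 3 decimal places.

37.240

E[S] = -2,  E[T] = 3.4,  E[ST] = -7.4
V(S) = 13 − (-2)² = 9;  V(T) = 15.2 − (3.4)² = 3.64
cov(S,T) = -7.4 − (-2)(3.4) = -0.6
V(2S + T) = (2)²·9 + (1)²·3.64 + 2·(2)·(1)·-0.6 = 37.24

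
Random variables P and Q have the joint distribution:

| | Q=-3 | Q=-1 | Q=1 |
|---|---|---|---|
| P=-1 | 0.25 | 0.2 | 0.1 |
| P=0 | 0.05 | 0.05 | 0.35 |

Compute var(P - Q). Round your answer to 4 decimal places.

E[P] = -0.55,  E[Q] = -0.7,  E[PQ] = 0.85
var(P) = 0.55 − (-0.55)² = 0.2475;  var(Q) = 3.4 − (-0.7)² = 2.91
cov(P,Q) = 0.85 − (-0.55)(-0.7) = 0.465
var(P - Q) = (1)²·0.2475 + (-1)²·2.91 + 2·(1)·(-1)·0.465 = 2.2275

2.2275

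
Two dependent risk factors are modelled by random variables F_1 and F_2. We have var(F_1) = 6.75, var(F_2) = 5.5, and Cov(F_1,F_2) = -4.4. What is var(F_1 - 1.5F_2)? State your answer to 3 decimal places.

32.325

var(F_1 - 1.5F_2) = (1)²·var(F_1) + (-1.5)²·var(F_2) + 2·(1)·(-1.5)·Cov(F_1,F_2)
= 1·6.75 + 2.25·5.5 + -3·-4.4 = 32.325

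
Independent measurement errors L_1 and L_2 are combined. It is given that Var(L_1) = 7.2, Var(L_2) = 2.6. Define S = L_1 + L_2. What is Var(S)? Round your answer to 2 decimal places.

By independence, Var(S) = (1)²Var(L_1) + (1)²Var(L_2)
= (1)²·7.2 + (1)²·2.6 = 9.8

9.80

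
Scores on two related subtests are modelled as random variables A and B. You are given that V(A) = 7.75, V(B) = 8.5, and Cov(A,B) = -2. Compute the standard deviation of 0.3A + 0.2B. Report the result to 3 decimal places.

0.893

V(0.3A + 0.2B) = (0.3)²·V(A) + (0.2)²·V(B) + 2·(0.3)·(0.2)·Cov(A,B)
= 0.09·7.75 + 0.04·8.5 + 0.12·-2 = 0.7975
σ(0.3A + 0.2B) = √0.7975 ≈ 0.893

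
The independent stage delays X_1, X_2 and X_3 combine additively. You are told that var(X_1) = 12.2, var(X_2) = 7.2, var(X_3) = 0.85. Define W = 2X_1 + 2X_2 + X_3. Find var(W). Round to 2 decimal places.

By independence, var(W) = (2)²var(X_1) + (2)²var(X_2) + (1)²var(X_3)
= (2)²·12.2 + (2)²·7.2 + (1)²·0.85 = 78.45

78.45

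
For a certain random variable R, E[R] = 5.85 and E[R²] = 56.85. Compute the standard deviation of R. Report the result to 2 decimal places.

Var(R) = 56.85 − (5.85)² = 22.6275
sd(R) = √22.6275 ≈ 4.76

4.76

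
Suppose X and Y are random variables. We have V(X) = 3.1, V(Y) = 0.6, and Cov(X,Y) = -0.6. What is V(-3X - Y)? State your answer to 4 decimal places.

V(-3X - Y) = (-3)²·V(X) + (-1)²·V(Y) + 2·(-3)·(-1)·Cov(X,Y)
= 9·3.1 + 1·0.6 + 6·-0.6 = 24.9

24.9000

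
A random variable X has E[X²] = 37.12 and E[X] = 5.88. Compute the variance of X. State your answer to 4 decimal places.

Var(X) = 37.12 − (5.88)² = 2.5456

2.5456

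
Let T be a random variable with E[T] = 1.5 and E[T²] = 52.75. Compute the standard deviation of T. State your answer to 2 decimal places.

7.11

V(T) = 52.75 − (1.5)² = 50.5
σ(T) = √50.5 ≈ 7.11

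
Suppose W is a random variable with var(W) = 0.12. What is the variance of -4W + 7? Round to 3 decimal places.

1.920

var(-4W + 7) = (-4)²·var(W) = 16·0.12 = 1.92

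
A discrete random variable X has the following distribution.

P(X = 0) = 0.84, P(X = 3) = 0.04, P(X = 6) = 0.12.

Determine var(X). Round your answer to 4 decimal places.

E[X] = (0)(0.84) + (3)(0.04) + (6)(0.12) = 0.84
E[X²] = (0)²(0.84) + (3)²(0.04) + (6)²(0.12) = 4.68
var(X) = E[X²] − (E[X])² = 4.68 − (0.84)² = 3.9744

3.9744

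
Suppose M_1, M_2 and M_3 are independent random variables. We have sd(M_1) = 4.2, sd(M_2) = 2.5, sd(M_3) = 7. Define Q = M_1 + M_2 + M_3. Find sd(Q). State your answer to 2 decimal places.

8.54

Var(M_1) = 17.64, Var(M_2) = 6.25, Var(M_3) = 49
By independence, Var(Q) = (1)²Var(M_1) + (1)²Var(M_2) + (1)²Var(M_3)
= (1)²·17.64 + (1)²·6.25 + (1)²·49 = 72.89
sd(Q) = √72.89 ≈ 8.54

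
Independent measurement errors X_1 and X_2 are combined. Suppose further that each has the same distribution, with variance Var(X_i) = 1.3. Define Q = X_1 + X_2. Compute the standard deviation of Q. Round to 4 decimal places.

By independence, Var(Q) = (1)²Var(X_1) + (1)²Var(X_2)
= (1)²·1.3 + (1)²·1.3 = 2.6
sd(Q) = √2.6 ≈ 1.6125

1.6125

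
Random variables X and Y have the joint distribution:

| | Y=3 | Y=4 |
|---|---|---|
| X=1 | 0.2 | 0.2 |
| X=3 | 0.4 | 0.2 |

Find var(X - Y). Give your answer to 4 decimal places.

1.3600

E[X] = 2.2,  E[Y] = 3.4,  E[XY] = 7.4
var(X) = 5.8 − (2.2)² = 0.96;  var(Y) = 11.8 − (3.4)² = 0.24
cov(X,Y) = 7.4 − (2.2)(3.4) = -0.08
var(X - Y) = (1)²·0.96 + (-1)²·0.24 + 2·(1)·(-1)·-0.08 = 1.36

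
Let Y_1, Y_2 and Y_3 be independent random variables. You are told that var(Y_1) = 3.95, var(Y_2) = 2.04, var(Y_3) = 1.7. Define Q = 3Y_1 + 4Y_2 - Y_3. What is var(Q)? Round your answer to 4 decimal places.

69.8900

By independence, var(Q) = (3)²var(Y_1) + (4)²var(Y_2) + (-1)²var(Y_3)
= (3)²·3.95 + (4)²·2.04 + (-1)²·1.7 = 69.89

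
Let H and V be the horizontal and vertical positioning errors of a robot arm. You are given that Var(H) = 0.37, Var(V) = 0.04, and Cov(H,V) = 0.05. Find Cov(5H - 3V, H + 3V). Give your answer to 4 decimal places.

Cov(5H - 3V, H + 3V) = (5)(1)Var(H) + (-3)(3)Var(V) + [(5)(3) + (-3)(1)]Cov(H,V)
= 5·0.37 + -9·0.04 + 12·0.05 = 2.09

2.0900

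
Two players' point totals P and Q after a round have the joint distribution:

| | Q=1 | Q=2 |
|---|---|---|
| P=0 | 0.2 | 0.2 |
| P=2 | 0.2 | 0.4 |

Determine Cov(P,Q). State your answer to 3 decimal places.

0.080

E[P] = 1.2,  E[Q] = 1.6
E[PQ] = 2
Cov(P,Q) = E[PQ] − E[P]E[Q] = 2 − (1.2)(1.6) = 0.08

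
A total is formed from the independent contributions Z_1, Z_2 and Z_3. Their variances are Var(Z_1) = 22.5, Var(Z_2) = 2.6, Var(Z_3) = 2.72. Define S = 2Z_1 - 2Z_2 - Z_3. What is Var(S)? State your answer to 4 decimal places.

By independence, Var(S) = (2)²Var(Z_1) + (-2)²Var(Z_2) + (-1)²Var(Z_3)
= (2)²·22.5 + (-2)²·2.6 + (-1)²·2.72 = 103.12

103.1200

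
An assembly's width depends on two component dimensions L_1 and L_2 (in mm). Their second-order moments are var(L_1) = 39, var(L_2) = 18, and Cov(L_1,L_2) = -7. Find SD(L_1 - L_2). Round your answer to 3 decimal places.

8.426

var(L_1 - L_2) = (1)²·var(L_1) + (-1)²·var(L_2) + 2·(1)·(-1)·Cov(L_1,L_2)
= 1·39 + 1·18 + -2·-7 = 71
SD(L_1 - L_2) = √71 ≈ 8.426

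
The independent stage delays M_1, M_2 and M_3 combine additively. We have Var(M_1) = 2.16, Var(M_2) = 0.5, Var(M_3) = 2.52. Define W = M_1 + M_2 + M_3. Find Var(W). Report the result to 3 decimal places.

5.180

By independence, Var(W) = (1)²Var(M_1) + (1)²Var(M_2) + (1)²Var(M_3)
= (1)²·2.16 + (1)²·0.5 + (1)²·2.52 = 5.18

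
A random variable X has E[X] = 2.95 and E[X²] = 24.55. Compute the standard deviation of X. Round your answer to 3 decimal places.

V(X) = 24.55 − (2.95)² = 15.8475
sd(X) = √15.8475 ≈ 3.981

3.981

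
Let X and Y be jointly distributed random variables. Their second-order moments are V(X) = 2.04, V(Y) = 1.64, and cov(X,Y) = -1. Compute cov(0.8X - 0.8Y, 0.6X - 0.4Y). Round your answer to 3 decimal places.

2.304

cov(0.8X - 0.8Y, 0.6X - 0.4Y) = (0.8)(0.6)V(X) + (-0.8)(-0.4)V(Y) + [(0.8)(-0.4) + (-0.8)(0.6)]cov(X,Y)
= 0.48·2.04 + 0.32·1.64 + -0.8·-1 = 2.304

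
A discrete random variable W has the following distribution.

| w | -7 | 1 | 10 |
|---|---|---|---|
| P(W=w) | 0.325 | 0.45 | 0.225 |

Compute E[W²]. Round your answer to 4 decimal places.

38.8750

E[W²] = (-7)²(0.325) + (1)²(0.45) + (10)²(0.225) = 38.875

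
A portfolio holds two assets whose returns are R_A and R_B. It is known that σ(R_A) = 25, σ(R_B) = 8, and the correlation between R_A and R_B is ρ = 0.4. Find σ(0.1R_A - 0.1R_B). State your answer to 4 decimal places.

var(R_A) = (25)² = 625;  var(R_B) = (8)² = 64
Cov(R_A,R_B) = ρ·σ(R_A)·σ(R_B) = 0.4·25·8 = 80
var(0.1R_A - 0.1R_B) = (0.1)²·var(R_A) + (-0.1)²·var(R_B) + 2·(0.1)·(-0.1)·Cov(R_A,R_B)
= 0.01·625 + 0.01·64 + -0.02·80 = 5.29
σ(0.1R_A - 0.1R_B) = √5.29 ≈ 2.3000

2.3000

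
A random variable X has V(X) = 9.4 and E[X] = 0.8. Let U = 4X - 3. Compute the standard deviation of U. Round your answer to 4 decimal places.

12.2638

V(4X - 3) = (4)²·9.4 = 150.4
SD(U) = √150.4 ≈ 12.2638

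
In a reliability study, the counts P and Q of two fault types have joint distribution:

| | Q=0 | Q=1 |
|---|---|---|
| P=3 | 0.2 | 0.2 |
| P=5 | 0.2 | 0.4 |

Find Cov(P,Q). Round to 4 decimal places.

0.0800

E[P] = 4.2,  E[Q] = 0.6
E[PQ] = 2.6
Cov(P,Q) = E[PQ] − E[P]E[Q] = 2.6 − (4.2)(0.6) = 0.08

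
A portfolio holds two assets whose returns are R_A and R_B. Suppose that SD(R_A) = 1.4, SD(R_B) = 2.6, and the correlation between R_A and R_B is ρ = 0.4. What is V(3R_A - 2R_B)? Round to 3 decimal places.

V(R_A) = (1.4)² = 1.96;  V(R_B) = (2.6)² = 6.76
Cov(R_A,R_B) = ρ·SD(R_A)·SD(R_B) = 0.4·1.4·2.6 = 1.456
V(3R_A - 2R_B) = (3)²·V(R_A) + (-2)²·V(R_B) + 2·(3)·(-2)·Cov(R_A,R_B)
= 9·1.96 + 4·6.76 + -12·1.456 = 27.208

27.208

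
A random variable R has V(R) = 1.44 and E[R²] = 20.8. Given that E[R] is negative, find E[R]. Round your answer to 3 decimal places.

-4.400

(E[R])² = E[R²] − V(R) = 20.8 − 1.44 = 19.36
E[R] = −√19.36 = -4.4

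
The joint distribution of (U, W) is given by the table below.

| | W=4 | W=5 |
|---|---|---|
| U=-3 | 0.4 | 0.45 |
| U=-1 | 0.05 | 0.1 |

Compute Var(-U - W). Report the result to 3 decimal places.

E[U] = -2.7,  E[W] = 4.55,  E[UW] = -12.25
Var(U) = 7.8 − (-2.7)² = 0.51;  Var(W) = 20.95 − (4.55)² = 0.2475
Cov(U,W) = -12.25 − (-2.7)(4.55) = 0.035
Var(-U - W) = (-1)²·0.51 + (-1)²·0.2475 + 2·(-1)·(-1)·0.035 = 0.8275

0.828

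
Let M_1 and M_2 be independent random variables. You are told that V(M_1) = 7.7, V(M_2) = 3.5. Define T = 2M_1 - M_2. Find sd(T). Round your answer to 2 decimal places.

By independence, V(T) = (2)²V(M_1) + (-1)²V(M_2)
= (2)²·7.7 + (-1)²·3.5 = 34.3
sd(T) = √34.3 ≈ 5.86

5.86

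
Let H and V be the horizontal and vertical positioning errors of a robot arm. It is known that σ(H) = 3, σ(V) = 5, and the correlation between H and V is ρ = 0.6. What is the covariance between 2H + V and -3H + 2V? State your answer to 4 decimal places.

var(H) = (3)² = 9;  var(V) = (5)² = 25
Cov(H,V) = ρ·σ(H)·σ(V) = 0.6·3·5 = 9
Cov(2H + V, -3H + 2V) = (2)(-3)var(H) + (1)(2)var(V) + [(2)(2) + (1)(-3)]Cov(H,V)
= -6·9 + 2·25 + 1·9 = 5

5.0000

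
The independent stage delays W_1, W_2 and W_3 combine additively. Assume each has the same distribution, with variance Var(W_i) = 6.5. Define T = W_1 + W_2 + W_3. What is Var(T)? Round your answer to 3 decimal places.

19.500

By independence, Var(T) = (1)²Var(W_1) + (1)²Var(W_2) + (1)²Var(W_3)
= (1)²·6.5 + (1)²·6.5 + (1)²·6.5 = 19.5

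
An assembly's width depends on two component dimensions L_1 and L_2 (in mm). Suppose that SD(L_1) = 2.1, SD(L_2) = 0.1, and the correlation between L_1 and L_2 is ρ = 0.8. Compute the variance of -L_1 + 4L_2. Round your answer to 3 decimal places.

3.226

Var(L_1) = (2.1)² = 4.41;  Var(L_2) = (0.1)² = 0.01
cov(L_1,L_2) = ρ·SD(L_1)·SD(L_2) = 0.8·2.1·0.1 = 0.168
Var(-L_1 + 4L_2) = (-1)²·Var(L_1) + (4)²·Var(L_2) + 2·(-1)·(4)·cov(L_1,L_2)
= 1·4.41 + 16·0.01 + -8·0.168 = 3.226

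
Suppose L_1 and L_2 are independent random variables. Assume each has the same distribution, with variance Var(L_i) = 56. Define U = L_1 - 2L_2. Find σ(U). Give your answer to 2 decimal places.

By independence, Var(U) = (1)²Var(L_1) + (-2)²Var(L_2)
= (1)²·56 + (-2)²·56 = 280
σ(U) = √280 ≈ 16.73

16.73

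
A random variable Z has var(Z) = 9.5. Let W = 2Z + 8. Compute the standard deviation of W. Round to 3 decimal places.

var(2Z + 8) = (2)²·9.5 = 38
sd(W) = √38 ≈ 6.164

6.164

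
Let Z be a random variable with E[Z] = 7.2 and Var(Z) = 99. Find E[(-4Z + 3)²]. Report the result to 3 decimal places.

E[-4Z + 3] = -4·7.2 + 3 = -25.8
Var(-4Z + 3) = (-4)²·99 = 1584
E[(-4Z + 3)²] = Var((-4Z + 3)) + (E[(-4Z + 3)])² = 1584 + (-25.8)² = 2249.64

2249.640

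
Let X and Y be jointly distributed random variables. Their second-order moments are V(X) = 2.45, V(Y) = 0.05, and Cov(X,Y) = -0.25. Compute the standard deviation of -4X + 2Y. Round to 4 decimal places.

V(-4X + 2Y) = (-4)²·V(X) + (2)²·V(Y) + 2·(-4)·(2)·Cov(X,Y)
= 16·2.45 + 4·0.05 + -16·-0.25 = 43.4
SD(-4X + 2Y) = √43.4 ≈ 6.5879

6.5879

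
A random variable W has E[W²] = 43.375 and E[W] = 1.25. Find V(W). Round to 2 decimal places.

41.81

V(W) = 43.375 − (1.25)² = 41.8125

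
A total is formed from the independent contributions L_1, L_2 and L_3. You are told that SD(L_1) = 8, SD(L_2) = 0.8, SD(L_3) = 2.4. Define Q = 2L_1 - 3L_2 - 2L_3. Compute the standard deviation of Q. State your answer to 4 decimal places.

16.8760

V(L_1) = 64, V(L_2) = 0.64, V(L_3) = 5.76
By independence, V(Q) = (2)²V(L_1) + (-3)²V(L_2) + (-2)²V(L_3)
= (2)²·64 + (-3)²·0.64 + (-2)²·5.76 = 284.8
SD(Q) = √284.8 ≈ 16.8760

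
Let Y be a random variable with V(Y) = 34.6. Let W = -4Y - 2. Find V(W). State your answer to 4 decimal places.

V(-4Y - 2) = (-4)²·V(Y) = 16·34.6 = 553.6

553.6000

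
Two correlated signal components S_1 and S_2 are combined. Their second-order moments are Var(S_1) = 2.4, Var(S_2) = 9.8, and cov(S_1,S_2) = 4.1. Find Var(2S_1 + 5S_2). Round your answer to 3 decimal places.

Var(2S_1 + 5S_2) = (2)²·Var(S_1) + (5)²·Var(S_2) + 2·(2)·(5)·cov(S_1,S_2)
= 4·2.4 + 25·9.8 + 20·4.1 = 336.6

336.600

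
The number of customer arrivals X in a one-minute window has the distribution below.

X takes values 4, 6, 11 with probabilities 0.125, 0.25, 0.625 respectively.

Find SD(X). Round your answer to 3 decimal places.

2.803

E[X] = (4)(0.125) + (6)(0.25) + (11)(0.625) = 8.875
E[X²] = (4)²(0.125) + (6)²(0.25) + (11)²(0.625) = 86.625
var(X) = E[X²] − (E[X])² = 86.625 − (8.875)² = 7.859375
SD(X) = √7.859375 ≈ 2.803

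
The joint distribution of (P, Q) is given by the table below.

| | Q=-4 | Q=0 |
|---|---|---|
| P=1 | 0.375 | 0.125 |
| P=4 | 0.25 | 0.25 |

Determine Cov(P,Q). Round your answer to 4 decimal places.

E[P] = 2.5,  E[Q] = -2.5
E[PQ] = -5.5
Cov(P,Q) = E[PQ] − E[P]E[Q] = -5.5 − (2.5)(-2.5) = 0.75

0.7500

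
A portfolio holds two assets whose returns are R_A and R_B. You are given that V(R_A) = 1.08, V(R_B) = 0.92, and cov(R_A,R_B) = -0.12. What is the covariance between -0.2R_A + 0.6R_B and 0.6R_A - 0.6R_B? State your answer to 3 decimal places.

cov(-0.2R_A + 0.6R_B, 0.6R_A - 0.6R_B) = (-0.2)(0.6)V(R_A) + (0.6)(-0.6)V(R_B) + [(-0.2)(-0.6) + (0.6)(0.6)]cov(R_A,R_B)
= -0.12·1.08 + -0.36·0.92 + 0.48·-0.12 = -0.5184

-0.518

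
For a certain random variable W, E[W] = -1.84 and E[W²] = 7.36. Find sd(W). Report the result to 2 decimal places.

1.99

V(W) = 7.36 − (-1.84)² = 3.9744
sd(W) = √3.9744 ≈ 1.99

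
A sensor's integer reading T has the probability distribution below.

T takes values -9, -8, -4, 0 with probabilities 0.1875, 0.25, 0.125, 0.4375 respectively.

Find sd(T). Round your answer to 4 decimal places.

3.9563

E[T] = (-9)(0.1875) + (-8)(0.25) + (-4)(0.125) + (0)(0.4375) = -4.1875
E[T²] = (-9)²(0.1875) + (-8)²(0.25) + (-4)²(0.125) + (0)²(0.4375) = 33.1875
Var(T) = E[T²] − (E[T])² = 33.1875 − (-4.1875)² = 15.65234375
sd(T) = √15.65234375 ≈ 3.9563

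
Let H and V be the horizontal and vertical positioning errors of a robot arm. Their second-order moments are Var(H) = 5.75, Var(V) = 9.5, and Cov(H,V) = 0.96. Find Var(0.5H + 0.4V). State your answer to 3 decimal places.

Var(0.5H + 0.4V) = (0.5)²·Var(H) + (0.4)²·Var(V) + 2·(0.5)·(0.4)·Cov(H,V)
= 0.25·5.75 + 0.16·9.5 + 0.4·0.96 = 3.3415

3.342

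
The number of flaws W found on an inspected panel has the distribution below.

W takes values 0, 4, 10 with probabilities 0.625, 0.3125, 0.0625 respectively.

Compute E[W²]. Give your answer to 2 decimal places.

E[W²] = (0)²(0.625) + (4)²(0.3125) + (10)²(0.0625) = 11.25

11.25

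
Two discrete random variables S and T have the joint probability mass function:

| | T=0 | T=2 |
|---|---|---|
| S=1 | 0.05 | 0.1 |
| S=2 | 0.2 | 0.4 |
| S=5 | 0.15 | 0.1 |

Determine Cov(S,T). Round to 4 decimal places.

E[S] = 2.6,  E[T] = 1.2
E[ST] = 2.8
Cov(S,T) = E[ST] − E[S]E[T] = 2.8 − (2.6)(1.2) = -0.32

-0.3200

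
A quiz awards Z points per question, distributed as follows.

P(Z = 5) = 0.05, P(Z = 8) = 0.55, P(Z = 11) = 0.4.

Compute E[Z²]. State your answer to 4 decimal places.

E[Z²] = (5)²(0.05) + (8)²(0.55) + (11)²(0.4) = 84.85

84.8500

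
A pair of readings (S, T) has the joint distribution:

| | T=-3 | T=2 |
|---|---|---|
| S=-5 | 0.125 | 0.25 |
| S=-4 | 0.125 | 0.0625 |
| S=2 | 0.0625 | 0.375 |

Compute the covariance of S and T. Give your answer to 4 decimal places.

2.2656

E[S] = -1.75,  E[T] = 0.4375
E[ST] = 1.5
Cov(S,T) = E[ST] − E[S]E[T] = 1.5 − (-1.75)(0.4375) = 2.265625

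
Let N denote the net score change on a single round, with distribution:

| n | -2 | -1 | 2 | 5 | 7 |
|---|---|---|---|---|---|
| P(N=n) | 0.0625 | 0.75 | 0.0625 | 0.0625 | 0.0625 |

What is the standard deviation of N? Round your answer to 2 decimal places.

2.42

E[N] = (-2)(0.0625) + (-1)(0.75) + (2)(0.0625) + (5)(0.0625) + (7)(0.0625) = 0
E[N²] = (-2)²(0.0625) + (-1)²(0.75) + (2)²(0.0625) + (5)²(0.0625) + (7)²(0.0625) = 5.875
Var(N) = E[N²] − (E[N])² = 5.875 − (0)² = 5.875
σ(N) = √5.875 ≈ 2.42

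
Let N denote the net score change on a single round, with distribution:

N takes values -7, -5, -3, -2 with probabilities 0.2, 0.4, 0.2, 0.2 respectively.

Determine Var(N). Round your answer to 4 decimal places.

3.0400

E[N] = (-7)(0.2) + (-5)(0.4) + (-3)(0.2) + (-2)(0.2) = -4.4
E[N²] = (-7)²(0.2) + (-5)²(0.4) + (-3)²(0.2) + (-2)²(0.2) = 22.4
Var(N) = E[N²] − (E[N])² = 22.4 − (-4.4)² = 3.04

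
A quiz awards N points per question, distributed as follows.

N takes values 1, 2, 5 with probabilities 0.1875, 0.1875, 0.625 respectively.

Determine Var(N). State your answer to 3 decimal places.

E[N] = (1)(0.1875) + (2)(0.1875) + (5)(0.625) = 3.6875
E[N²] = (1)²(0.1875) + (2)²(0.1875) + (5)²(0.625) = 16.5625
Var(N) = E[N²] − (E[N])² = 16.5625 − (3.6875)² = 2.96484375

2.965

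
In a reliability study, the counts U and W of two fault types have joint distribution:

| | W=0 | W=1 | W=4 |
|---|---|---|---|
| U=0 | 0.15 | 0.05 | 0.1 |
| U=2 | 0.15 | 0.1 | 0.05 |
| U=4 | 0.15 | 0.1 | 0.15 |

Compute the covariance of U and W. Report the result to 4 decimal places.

0.2100

E[U] = 2.2,  E[W] = 1.45
E[UW] = 3.4
cov(U,W) = E[UW] − E[U]E[W] = 3.4 − (2.2)(1.45) = 0.21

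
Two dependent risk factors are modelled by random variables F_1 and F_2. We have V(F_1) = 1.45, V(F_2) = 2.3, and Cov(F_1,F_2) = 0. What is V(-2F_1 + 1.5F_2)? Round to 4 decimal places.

10.9750

V(-2F_1 + 1.5F_2) = (-2)²·V(F_1) + (1.5)²·V(F_2) + 2·(-2)·(1.5)·Cov(F_1,F_2)
= 4·1.45 + 2.25·2.3 + -6·0 = 10.975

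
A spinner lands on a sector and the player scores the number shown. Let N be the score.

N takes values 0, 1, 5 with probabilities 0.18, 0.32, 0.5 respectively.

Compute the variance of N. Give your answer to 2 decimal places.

E[N] = (0)(0.18) + (1)(0.32) + (5)(0.5) = 2.82
E[N²] = (0)²(0.18) + (1)²(0.32) + (5)²(0.5) = 12.82
Var(N) = E[N²] − (E[N])² = 12.82 − (2.82)² = 4.8676

4.87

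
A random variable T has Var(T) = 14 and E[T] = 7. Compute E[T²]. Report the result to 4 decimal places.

63.0000

E[T²] = Var(T) + (E[T])² = 14 + (7)² = 63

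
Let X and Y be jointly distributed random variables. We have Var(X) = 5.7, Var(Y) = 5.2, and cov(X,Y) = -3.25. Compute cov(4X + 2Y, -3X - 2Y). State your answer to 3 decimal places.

-43.700

cov(4X + 2Y, -3X - 2Y) = (4)(-3)Var(X) + (2)(-2)Var(Y) + [(4)(-2) + (2)(-3)]cov(X,Y)
= -12·5.7 + -4·5.2 + -14·-3.25 = -43.7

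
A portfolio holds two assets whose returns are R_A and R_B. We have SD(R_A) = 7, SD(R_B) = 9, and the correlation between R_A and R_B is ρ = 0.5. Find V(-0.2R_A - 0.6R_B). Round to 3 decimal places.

V(R_A) = (7)² = 49;  V(R_B) = (9)² = 81
Cov(R_A,R_B) = ρ·SD(R_A)·SD(R_B) = 0.5·7·9 = 31.5
V(-0.2R_A - 0.6R_B) = (-0.2)²·V(R_A) + (-0.6)²·V(R_B) + 2·(-0.2)·(-0.6)·Cov(R_A,R_B)
= 0.04·49 + 0.36·81 + 0.24·31.5 = 38.68

38.680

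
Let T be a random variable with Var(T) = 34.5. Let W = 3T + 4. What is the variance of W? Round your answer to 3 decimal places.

Var(3T + 4) = (3)²·Var(T) = 9·34.5 = 310.5

310.500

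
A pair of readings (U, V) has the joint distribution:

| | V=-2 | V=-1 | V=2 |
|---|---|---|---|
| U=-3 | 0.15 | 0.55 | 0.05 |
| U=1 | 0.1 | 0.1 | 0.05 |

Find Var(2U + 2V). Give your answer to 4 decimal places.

17.7900

E[U] = -2,  E[V] = -0.95,  E[UV] = 2.05
Var(U) = 7 − (-2)² = 3;  Var(V) = 2.05 − (-0.95)² = 1.1475
Cov(U,V) = 2.05 − (-2)(-0.95) = 0.15
Var(2U + 2V) = (2)²·3 + (2)²·1.1475 + 2·(2)·(2)·0.15 = 17.79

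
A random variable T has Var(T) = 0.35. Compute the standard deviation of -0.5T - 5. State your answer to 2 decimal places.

Var(-0.5T - 5) = (-0.5)²·0.35 = 0.0875
SD(-0.5T - 5) = √0.0875 ≈ 0.30

0.30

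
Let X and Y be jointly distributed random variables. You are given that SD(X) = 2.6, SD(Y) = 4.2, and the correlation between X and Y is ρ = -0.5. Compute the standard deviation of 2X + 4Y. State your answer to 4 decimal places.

14.8970

var(X) = (2.6)² = 6.76;  var(Y) = (4.2)² = 17.64
Cov(X,Y) = ρ·SD(X)·SD(Y) = -0.5·2.6·4.2 = -5.46
var(2X + 4Y) = (2)²·var(X) + (4)²·var(Y) + 2·(2)·(4)·Cov(X,Y)
= 4·6.76 + 16·17.64 + 16·-5.46 = 221.92
SD(2X + 4Y) = √221.92 ≈ 14.8970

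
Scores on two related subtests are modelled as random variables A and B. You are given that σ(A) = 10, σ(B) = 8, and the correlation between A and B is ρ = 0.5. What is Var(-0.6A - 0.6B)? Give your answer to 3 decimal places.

Var(A) = (10)² = 100;  Var(B) = (8)² = 64
Cov(A,B) = ρ·σ(A)·σ(B) = 0.5·10·8 = 40
Var(-0.6A - 0.6B) = (-0.6)²·Var(A) + (-0.6)²·Var(B) + 2·(-0.6)·(-0.6)·Cov(A,B)
= 0.36·100 + 0.36·64 + 0.72·40 = 87.84

87.840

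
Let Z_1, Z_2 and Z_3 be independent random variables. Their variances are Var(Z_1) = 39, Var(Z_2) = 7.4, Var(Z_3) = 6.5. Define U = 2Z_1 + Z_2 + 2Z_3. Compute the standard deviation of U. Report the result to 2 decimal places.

By independence, Var(U) = (2)²Var(Z_1) + (1)²Var(Z_2) + (2)²Var(Z_3)
= (2)²·39 + (1)²·7.4 + (2)²·6.5 = 189.4
SD(U) = √189.4 ≈ 13.76

13.76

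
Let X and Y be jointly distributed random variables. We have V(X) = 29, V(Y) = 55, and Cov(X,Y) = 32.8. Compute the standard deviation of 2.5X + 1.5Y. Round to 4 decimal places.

V(2.5X + 1.5Y) = (2.5)²·V(X) + (1.5)²·V(Y) + 2·(2.5)·(1.5)·Cov(X,Y)
= 6.25·29 + 2.25·55 + 7.5·32.8 = 551
SD(2.5X + 1.5Y) = √551 ≈ 23.4734

23.4734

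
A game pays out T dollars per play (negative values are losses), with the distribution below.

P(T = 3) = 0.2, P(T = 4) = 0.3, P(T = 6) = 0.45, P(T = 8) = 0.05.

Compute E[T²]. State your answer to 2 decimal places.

E[T²] = (3)²(0.2) + (4)²(0.3) + (6)²(0.45) + (8)²(0.05) = 26

26.00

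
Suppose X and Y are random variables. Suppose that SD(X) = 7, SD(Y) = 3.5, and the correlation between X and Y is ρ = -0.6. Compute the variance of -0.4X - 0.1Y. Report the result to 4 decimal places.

var(X) = (7)² = 49;  var(Y) = (3.5)² = 12.25
cov(X,Y) = ρ·SD(X)·SD(Y) = -0.6·7·3.5 = -14.7
var(-0.4X - 0.1Y) = (-0.4)²·var(X) + (-0.1)²·var(Y) + 2·(-0.4)·(-0.1)·cov(X,Y)
= 0.16·49 + 0.01·12.25 + 0.08·-14.7 = 6.7865

6.7865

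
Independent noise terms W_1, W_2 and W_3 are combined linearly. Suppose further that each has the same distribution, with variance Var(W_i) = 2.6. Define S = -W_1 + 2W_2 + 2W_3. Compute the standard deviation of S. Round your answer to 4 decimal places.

By independence, Var(S) = (-1)²Var(W_1) + (2)²Var(W_2) + (2)²Var(W_3)
= (-1)²·2.6 + (2)²·2.6 + (2)²·2.6 = 23.4
SD(S) = √23.4 ≈ 4.8374

4.8374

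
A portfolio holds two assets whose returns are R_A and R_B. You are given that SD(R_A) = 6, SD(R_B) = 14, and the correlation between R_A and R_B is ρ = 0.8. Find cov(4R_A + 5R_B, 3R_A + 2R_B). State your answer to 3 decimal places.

var(R_A) = (6)² = 36;  var(R_B) = (14)² = 196
cov(R_A,R_B) = ρ·SD(R_A)·SD(R_B) = 0.8·6·14 = 67.2
cov(4R_A + 5R_B, 3R_A + 2R_B) = (4)(3)var(R_A) + (5)(2)var(R_B) + [(4)(2) + (5)(3)]cov(R_A,R_B)
= 12·36 + 10·196 + 23·67.2 = 3937.6

3937.600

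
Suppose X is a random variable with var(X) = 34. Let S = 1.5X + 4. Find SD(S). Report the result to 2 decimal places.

var(1.5X + 4) = (1.5)²·34 = 76.5
SD(S) = √76.5 ≈ 8.75

8.75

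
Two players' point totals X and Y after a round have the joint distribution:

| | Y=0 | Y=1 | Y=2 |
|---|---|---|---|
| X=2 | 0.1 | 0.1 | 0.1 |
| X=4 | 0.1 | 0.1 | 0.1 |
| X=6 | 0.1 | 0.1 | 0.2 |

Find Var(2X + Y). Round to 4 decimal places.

E[X] = 4.2,  E[Y] = 1.1,  E[XY] = 4.8
Var(X) = 20.4 − (4.2)² = 2.76;  Var(Y) = 1.9 − (1.1)² = 0.69
cov(X,Y) = 4.8 − (4.2)(1.1) = 0.18
Var(2X + Y) = (2)²·2.76 + (1)²·0.69 + 2·(2)·(1)·0.18 = 12.45

12.4500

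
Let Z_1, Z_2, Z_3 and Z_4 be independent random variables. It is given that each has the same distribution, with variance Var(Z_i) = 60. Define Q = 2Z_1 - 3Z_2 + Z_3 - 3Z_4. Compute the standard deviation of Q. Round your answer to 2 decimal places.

By independence, Var(Q) = (2)²Var(Z_1) + (-3)²Var(Z_2) + (1)²Var(Z_3) + (-3)²Var(Z_4)
= (2)²·60 + (-3)²·60 + (1)²·60 + (-3)²·60 = 1380
SD(Q) = √1380 ≈ 37.15

37.15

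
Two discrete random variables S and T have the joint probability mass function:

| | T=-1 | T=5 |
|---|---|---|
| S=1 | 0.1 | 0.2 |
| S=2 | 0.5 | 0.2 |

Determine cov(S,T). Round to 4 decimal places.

-0.4800

E[S] = 1.7,  E[T] = 1.4
E[ST] = 1.9
cov(S,T) = E[ST] − E[S]E[T] = 1.9 − (1.7)(1.4) = -0.48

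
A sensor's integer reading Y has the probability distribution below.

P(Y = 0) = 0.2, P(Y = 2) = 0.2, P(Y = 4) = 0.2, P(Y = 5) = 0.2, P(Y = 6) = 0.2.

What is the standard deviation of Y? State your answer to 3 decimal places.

E[Y] = (0)(0.2) + (2)(0.2) + (4)(0.2) + (5)(0.2) + (6)(0.2) = 3.4
E[Y²] = (0)²(0.2) + (2)²(0.2) + (4)²(0.2) + (5)²(0.2) + (6)²(0.2) = 16.2
var(Y) = E[Y²] − (E[Y])² = 16.2 − (3.4)² = 4.64
SD(Y) = √4.64 ≈ 2.154

2.154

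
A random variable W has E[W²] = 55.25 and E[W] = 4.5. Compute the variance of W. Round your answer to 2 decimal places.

Var(W) = 55.25 − (4.5)² = 35

35.00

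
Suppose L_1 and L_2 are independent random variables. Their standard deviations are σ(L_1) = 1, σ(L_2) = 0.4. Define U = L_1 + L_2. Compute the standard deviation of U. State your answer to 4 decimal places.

1.0770

V(L_1) = 1, V(L_2) = 0.16
By independence, V(U) = (1)²V(L_1) + (1)²V(L_2)
= (1)²·1 + (1)²·0.16 = 1.16
σ(U) = √1.16 ≈ 1.0770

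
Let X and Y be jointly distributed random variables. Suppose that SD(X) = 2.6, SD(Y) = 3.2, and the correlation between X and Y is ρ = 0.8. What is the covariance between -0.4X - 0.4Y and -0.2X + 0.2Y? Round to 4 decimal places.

-0.2784

Var(X) = (2.6)² = 6.76;  Var(Y) = (3.2)² = 10.24
Cov(X,Y) = ρ·SD(X)·SD(Y) = 0.8·2.6·3.2 = 6.656
Cov(-0.4X - 0.4Y, -0.2X + 0.2Y) = (-0.4)(-0.2)Var(X) + (-0.4)(0.2)Var(Y) + [(-0.4)(0.2) + (-0.4)(-0.2)]Cov(X,Y)
= 0.08·6.76 + -0.08·10.24 + 0·6.656 = -0.2784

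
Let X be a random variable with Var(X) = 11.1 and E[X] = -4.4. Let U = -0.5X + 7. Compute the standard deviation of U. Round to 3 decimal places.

Var(-0.5X + 7) = (-0.5)²·11.1 = 2.775
σ(U) = √2.775 ≈ 1.666

1.666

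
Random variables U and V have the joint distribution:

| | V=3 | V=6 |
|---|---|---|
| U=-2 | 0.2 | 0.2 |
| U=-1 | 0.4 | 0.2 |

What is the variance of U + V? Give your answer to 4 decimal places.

E[U] = -1.4,  E[V] = 4.2,  E[UV] = -6
var(U) = 2.2 − (-1.4)² = 0.24;  var(V) = 19.8 − (4.2)² = 2.16
cov(U,V) = -6 − (-1.4)(4.2) = -0.12
var(U + V) = (1)²·0.24 + (1)²·2.16 + 2·(1)·(1)·-0.12 = 2.16

2.1600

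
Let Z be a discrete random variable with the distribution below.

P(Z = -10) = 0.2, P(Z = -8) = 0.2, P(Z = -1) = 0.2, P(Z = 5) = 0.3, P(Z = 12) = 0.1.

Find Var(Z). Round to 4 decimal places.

E[Z] = (-10)(0.2) + (-8)(0.2) + (-1)(0.2) + (5)(0.3) + (12)(0.1) = -1.1
E[Z²] = (-10)²(0.2) + (-8)²(0.2) + (-1)²(0.2) + (5)²(0.3) + (12)²(0.1) = 54.9
Var(Z) = E[Z²] − (E[Z])² = 54.9 − (-1.1)² = 53.69

53.6900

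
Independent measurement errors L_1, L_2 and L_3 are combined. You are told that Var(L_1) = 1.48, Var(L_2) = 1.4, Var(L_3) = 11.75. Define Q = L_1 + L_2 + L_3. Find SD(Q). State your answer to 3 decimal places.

3.825

By independence, Var(Q) = (1)²Var(L_1) + (1)²Var(L_2) + (1)²Var(L_3)
= (1)²·1.48 + (1)²·1.4 + (1)²·11.75 = 14.63
SD(Q) = √14.63 ≈ 3.825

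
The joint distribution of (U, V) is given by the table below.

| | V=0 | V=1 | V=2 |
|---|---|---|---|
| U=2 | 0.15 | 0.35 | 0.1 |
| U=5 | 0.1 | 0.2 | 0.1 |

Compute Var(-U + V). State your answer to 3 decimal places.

2.488

E[U] = 3.2,  E[V] = 0.95,  E[UV] = 3.1
Var(U) = 12.4 − (3.2)² = 2.16;  Var(V) = 1.35 − (0.95)² = 0.4475
Cov(U,V) = 3.1 − (3.2)(0.95) = 0.06
Var(-U + V) = (-1)²·2.16 + (1)²·0.4475 + 2·(-1)·(1)·0.06 = 2.4875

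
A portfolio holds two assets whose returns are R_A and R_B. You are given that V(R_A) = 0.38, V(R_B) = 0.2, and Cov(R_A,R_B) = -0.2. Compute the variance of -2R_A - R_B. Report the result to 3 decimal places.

V(-2R_A - R_B) = (-2)²·V(R_A) + (-1)²·V(R_B) + 2·(-2)·(-1)·Cov(R_A,R_B)
= 4·0.38 + 1·0.2 + 4·-0.2 = 0.92

0.920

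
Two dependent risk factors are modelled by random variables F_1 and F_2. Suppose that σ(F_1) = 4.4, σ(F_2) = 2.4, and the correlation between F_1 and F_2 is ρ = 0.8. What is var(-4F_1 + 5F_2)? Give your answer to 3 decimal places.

var(F_1) = (4.4)² = 19.36;  var(F_2) = (2.4)² = 5.76
cov(F_1,F_2) = ρ·σ(F_1)·σ(F_2) = 0.8·4.4·2.4 = 8.448
var(-4F_1 + 5F_2) = (-4)²·var(F_1) + (5)²·var(F_2) + 2·(-4)·(5)·cov(F_1,F_2)
= 16·19.36 + 25·5.76 + -40·8.448 = 115.84

115.840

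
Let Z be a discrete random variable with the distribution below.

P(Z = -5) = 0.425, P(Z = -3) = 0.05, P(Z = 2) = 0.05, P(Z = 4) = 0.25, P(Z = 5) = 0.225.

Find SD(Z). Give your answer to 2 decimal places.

E[Z] = (-5)(0.425) + (-3)(0.05) + (2)(0.05) + (4)(0.25) + (5)(0.225) = -0.05
E[Z²] = (-5)²(0.425) + (-3)²(0.05) + (2)²(0.05) + (4)²(0.25) + (5)²(0.225) = 20.9
Var(Z) = E[Z²] − (E[Z])² = 20.9 − (-0.05)² = 20.8975
SD(Z) = √20.8975 ≈ 4.57

4.57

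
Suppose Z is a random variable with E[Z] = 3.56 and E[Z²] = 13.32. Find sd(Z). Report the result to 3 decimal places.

Var(Z) = 13.32 − (3.56)² = 0.6464
sd(Z) = √0.6464 ≈ 0.804

0.804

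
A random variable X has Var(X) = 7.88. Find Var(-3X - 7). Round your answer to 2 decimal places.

70.92

Var(-3X - 7) = (-3)²·Var(X) = 9·7.88 = 70.92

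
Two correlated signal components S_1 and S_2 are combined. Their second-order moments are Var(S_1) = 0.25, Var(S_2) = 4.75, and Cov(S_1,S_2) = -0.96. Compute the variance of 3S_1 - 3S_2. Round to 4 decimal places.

62.2800

Var(3S_1 - 3S_2) = (3)²·Var(S_1) + (-3)²·Var(S_2) + 2·(3)·(-3)·Cov(S_1,S_2)
= 9·0.25 + 9·4.75 + -18·-0.96 = 62.28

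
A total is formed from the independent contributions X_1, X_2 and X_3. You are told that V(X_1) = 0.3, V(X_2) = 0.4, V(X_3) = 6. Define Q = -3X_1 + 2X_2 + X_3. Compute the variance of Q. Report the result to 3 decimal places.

By independence, V(Q) = (-3)²V(X_1) + (2)²V(X_2) + (1)²V(X_3)
= (-3)²·0.3 + (2)²·0.4 + (1)²·6 = 10.3

10.300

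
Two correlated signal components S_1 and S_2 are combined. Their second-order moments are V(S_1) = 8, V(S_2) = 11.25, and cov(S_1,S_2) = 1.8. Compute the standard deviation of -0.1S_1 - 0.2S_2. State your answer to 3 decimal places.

V(-0.1S_1 - 0.2S_2) = (-0.1)²·V(S_1) + (-0.2)²·V(S_2) + 2·(-0.1)·(-0.2)·cov(S_1,S_2)
= 0.01·8 + 0.04·11.25 + 0.04·1.8 = 0.602
sd(-0.1S_1 - 0.2S_2) = √0.602 ≈ 0.776

0.776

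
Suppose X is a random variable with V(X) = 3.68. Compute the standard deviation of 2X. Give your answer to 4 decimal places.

V(2X) = (2)²·3.68 = 14.72
sd(2X) = √14.72 ≈ 3.8367

3.8367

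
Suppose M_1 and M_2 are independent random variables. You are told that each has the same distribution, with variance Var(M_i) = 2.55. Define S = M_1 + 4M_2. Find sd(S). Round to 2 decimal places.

By independence, Var(S) = (1)²Var(M_1) + (4)²Var(M_2)
= (1)²·2.55 + (4)²·2.55 = 43.35
sd(S) = √43.35 ≈ 6.58

6.58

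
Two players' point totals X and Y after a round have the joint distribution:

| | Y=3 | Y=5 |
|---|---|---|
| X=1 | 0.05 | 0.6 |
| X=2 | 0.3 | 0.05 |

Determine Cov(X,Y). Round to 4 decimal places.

E[X] = 1.35,  E[Y] = 4.3
E[XY] = 5.45
Cov(X,Y) = E[XY] − E[X]E[Y] = 5.45 − (1.35)(4.3) = -0.355

-0.3550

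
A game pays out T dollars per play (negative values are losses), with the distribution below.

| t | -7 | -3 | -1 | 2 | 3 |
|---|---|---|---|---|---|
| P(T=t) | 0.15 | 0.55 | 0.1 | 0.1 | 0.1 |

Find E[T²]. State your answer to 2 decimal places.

E[T²] = (-7)²(0.15) + (-3)²(0.55) + (-1)²(0.1) + (2)²(0.1) + (3)²(0.1) = 13.7

13.70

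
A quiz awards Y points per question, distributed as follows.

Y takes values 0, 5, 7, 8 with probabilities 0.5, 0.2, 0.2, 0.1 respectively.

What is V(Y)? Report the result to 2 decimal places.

10.96

E[Y] = (0)(0.5) + (5)(0.2) + (7)(0.2) + (8)(0.1) = 3.2
E[Y²] = (0)²(0.5) + (5)²(0.2) + (7)²(0.2) + (8)²(0.1) = 21.2
V(Y) = E[Y²] − (E[Y])² = 21.2 − (3.2)² = 10.96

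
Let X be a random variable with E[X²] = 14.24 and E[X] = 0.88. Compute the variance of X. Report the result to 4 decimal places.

13.4656

var(X) = 14.24 − (0.88)² = 13.4656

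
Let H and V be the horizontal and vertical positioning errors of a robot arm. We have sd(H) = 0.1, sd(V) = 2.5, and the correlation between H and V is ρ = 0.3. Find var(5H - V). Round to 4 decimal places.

var(H) = (0.1)² = 0.01;  var(V) = (2.5)² = 6.25
cov(H,V) = ρ·sd(H)·sd(V) = 0.3·0.1·2.5 = 0.075
var(5H - V) = (5)²·var(H) + (-1)²·var(V) + 2·(5)·(-1)·cov(H,V)
= 25·0.01 + 1·6.25 + -10·0.075 = 5.75

5.7500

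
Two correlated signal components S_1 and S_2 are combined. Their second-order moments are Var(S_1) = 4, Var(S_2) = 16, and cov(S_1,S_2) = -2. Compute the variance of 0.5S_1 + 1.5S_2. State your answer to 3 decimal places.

34.000

Var(0.5S_1 + 1.5S_2) = (0.5)²·Var(S_1) + (1.5)²·Var(S_2) + 2·(0.5)·(1.5)·cov(S_1,S_2)
= 0.25·4 + 2.25·16 + 1.5·-2 = 34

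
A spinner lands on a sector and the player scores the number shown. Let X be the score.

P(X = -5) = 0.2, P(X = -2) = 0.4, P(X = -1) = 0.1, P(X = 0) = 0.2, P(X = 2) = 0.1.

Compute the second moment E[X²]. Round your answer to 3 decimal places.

7.100

E[X²] = (-5)²(0.2) + (-2)²(0.4) + (-1)²(0.1) + (0)²(0.2) + (2)²(0.1) = 7.1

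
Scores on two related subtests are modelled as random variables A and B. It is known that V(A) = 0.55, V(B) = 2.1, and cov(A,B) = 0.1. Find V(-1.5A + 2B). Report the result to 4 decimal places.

9.0375

V(-1.5A + 2B) = (-1.5)²·V(A) + (2)²·V(B) + 2·(-1.5)·(2)·cov(A,B)
= 2.25·0.55 + 4·2.1 + -6·0.1 = 9.0375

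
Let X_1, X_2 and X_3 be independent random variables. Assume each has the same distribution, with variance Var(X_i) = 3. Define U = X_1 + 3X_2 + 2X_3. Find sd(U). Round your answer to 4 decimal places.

6.4807

By independence, Var(U) = (1)²Var(X_1) + (3)²Var(X_2) + (2)²Var(X_3)
= (1)²·3 + (3)²·3 + (2)²·3 = 42
sd(U) = √42 ≈ 6.4807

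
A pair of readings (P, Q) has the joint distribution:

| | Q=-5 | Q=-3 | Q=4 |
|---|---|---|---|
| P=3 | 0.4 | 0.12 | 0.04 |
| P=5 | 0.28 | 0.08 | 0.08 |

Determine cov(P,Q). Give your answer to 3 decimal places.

0.458

E[P] = 3.88,  E[Q] = -3.52
E[PQ] = -13.2
cov(P,Q) = E[PQ] − E[P]E[Q] = -13.2 − (3.88)(-3.52) = 0.4576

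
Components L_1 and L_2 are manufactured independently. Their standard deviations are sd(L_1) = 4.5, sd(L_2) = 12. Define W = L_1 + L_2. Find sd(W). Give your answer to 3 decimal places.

Var(L_1) = 20.25, Var(L_2) = 144
By independence, Var(W) = (1)²Var(L_1) + (1)²Var(L_2)
= (1)²·20.25 + (1)²·144 = 164.25
sd(W) = √164.25 ≈ 12.816

12.816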